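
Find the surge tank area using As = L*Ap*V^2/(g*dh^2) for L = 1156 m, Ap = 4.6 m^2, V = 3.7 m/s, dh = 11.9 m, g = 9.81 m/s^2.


As = 1156 * 4.6 * 3.7^2 / (9.81 * 11.9^2) = 52.4030 m^2


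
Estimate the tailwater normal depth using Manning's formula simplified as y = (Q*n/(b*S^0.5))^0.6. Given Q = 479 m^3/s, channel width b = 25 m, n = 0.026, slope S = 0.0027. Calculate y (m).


y = (479 * 0.026 / (25 * 0.0027^0.5))^0.6 = 3.8816 m


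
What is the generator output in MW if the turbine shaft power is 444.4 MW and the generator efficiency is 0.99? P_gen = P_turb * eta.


P_gen = 444.4 * 0.99 = 439.9560 MW


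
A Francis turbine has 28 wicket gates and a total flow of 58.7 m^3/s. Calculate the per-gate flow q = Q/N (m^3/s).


q = 58.7 / 28 = 2.0964 m^3/s


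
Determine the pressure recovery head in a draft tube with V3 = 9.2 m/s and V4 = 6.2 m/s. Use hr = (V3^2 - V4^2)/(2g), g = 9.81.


hr = (9.2^2 - 6.2^2) / (2*9.81) = 2.3547 m


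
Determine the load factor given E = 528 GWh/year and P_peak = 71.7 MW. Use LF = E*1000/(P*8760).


LF = 528 * 1000 / (71.7 * 8760) = 0.8406


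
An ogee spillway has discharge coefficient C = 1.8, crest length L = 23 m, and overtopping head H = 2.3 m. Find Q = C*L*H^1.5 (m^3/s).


Q = 1.8 * 23 * 2.3^1.5 = 144.4083 m^3/s


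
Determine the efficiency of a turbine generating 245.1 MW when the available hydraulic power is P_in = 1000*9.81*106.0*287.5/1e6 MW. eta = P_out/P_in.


P_in = 1000 * 9.81 * 106.0 * 287.5 / 1e6 = 298.9597 MW
eta = 245.1 / 298.9597 = 0.8198


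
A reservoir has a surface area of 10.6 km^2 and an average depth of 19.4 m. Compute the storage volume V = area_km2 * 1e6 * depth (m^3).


V = 10.6 * 1e6 * 19.4 = 2.0564e+08 m^3


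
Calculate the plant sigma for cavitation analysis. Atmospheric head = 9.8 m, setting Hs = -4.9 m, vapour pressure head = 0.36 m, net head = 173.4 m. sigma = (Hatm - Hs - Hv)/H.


sigma = (9.8 - (-4.9) - 0.36) / 173.4 = 0.0827


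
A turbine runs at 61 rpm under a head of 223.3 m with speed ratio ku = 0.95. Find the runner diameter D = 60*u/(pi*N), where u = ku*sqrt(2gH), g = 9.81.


u = 0.95 * sqrt(2*9.81*223.3) = 62.8807 m/s
D = 60 * 62.8807 / (pi * 61) = 19.6874 m


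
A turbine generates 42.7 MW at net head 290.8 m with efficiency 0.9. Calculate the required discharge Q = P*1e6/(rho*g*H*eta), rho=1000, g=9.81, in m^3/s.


Q = 42.7 * 1e6 / (1000 * 9.81 * 290.8 * 0.9) = 16.6311 m^3/s


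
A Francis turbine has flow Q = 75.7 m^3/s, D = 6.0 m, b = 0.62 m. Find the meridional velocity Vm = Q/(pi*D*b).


Vm = 75.7 / (pi * 6.0 * 0.62) = 6.4774 m/s


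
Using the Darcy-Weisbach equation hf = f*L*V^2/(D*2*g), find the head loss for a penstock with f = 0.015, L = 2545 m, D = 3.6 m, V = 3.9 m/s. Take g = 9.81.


hf = 0.015 * 2545 * 3.9^2 / (3.6 * 2 * 9.81) = 8.2207 m


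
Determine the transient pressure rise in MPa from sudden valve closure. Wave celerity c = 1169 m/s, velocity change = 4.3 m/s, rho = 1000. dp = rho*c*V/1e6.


dp = 1000 * 1169 * 4.3 / 1e6 = 5.0267 MPa


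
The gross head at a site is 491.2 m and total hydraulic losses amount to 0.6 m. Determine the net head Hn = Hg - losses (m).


Hn = 491.2 - 0.6 = 490.6000 m


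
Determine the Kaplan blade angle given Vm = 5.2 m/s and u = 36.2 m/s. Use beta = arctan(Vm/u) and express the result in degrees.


beta = arctan(5.2 / 36.2) = 8.1744 degrees


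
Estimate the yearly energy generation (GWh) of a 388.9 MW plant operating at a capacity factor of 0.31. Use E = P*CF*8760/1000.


E = 388.9 * 0.31 * 8760 / 1000 = 1056.0968 GWh


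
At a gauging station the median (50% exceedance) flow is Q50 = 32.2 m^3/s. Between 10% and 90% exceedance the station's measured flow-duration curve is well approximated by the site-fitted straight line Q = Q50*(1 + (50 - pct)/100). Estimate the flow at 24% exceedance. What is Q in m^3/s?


Q = 32.2 * (1 + (50 - 24)/100) = 40.5720 m^3/s


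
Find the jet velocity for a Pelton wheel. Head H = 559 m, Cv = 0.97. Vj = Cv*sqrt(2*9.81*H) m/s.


Vj = 0.97 * sqrt(2*9.81*559) = 101.5844 m/s


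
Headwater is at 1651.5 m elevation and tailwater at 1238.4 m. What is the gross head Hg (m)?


Hg = 1651.5 - 1238.4 = 413.1000 m


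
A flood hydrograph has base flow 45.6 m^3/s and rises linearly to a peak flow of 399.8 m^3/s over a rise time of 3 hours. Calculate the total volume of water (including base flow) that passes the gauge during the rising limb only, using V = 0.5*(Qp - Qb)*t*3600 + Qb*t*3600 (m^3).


V = 0.5*(399.8 - 45.6)*3*3600 + 45.6*3*3600 = 2.4052e+06 m^3


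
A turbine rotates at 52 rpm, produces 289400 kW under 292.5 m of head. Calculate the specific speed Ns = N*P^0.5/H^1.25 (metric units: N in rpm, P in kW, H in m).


Ns = 52 * 289400^0.5 / 292.5^1.25 = 23.1257


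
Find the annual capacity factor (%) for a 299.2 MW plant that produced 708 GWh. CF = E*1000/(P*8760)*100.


CF = 708 * 1000 / (299.2 * 8760) * 100 = 27.0127 %


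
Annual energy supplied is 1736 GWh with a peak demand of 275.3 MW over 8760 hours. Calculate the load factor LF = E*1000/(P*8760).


LF = 1736 * 1000 / (275.3 * 8760) = 0.7198


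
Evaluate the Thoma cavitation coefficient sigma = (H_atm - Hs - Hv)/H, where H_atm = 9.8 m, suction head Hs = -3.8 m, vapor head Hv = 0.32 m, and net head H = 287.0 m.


sigma = (9.8 - (-3.8) - 0.32) / 287.0 = 0.0463


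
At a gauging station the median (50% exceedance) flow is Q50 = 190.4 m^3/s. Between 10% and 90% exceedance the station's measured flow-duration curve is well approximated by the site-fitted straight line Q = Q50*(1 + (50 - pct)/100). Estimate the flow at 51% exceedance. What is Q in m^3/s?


Q = 190.4 * (1 + (50 - 51)/100) = 188.4960 m^3/s


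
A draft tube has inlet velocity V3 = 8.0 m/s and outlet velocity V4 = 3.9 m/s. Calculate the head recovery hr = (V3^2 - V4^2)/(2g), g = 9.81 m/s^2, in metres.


hr = (8.0^2 - 3.9^2) / (2*9.81) = 2.4867 m


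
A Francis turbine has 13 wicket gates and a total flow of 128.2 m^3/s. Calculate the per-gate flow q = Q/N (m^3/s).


q = 128.2 / 13 = 9.8615 m^3/s


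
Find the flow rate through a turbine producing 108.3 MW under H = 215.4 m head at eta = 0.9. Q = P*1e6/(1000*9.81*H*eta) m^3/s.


Q = 108.3 * 1e6 / (1000 * 9.81 * 215.4 * 0.9) = 56.9471 m^3/s


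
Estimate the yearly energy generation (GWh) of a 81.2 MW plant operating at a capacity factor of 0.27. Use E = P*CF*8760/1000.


E = 81.2 * 0.27 * 8760 / 1000 = 192.0542 GWh


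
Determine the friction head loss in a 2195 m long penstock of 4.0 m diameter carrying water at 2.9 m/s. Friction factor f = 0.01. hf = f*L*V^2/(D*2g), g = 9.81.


hf = 0.01 * 2195 * 2.9^2 / (4.0 * 2 * 9.81) = 2.3522 m


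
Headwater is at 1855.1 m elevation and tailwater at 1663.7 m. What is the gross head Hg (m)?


Hg = 1855.1 - 1663.7 = 191.4000 m


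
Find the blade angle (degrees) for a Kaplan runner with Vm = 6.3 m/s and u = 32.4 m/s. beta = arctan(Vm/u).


beta = arctan(6.3 / 32.4) = 11.0035 degrees


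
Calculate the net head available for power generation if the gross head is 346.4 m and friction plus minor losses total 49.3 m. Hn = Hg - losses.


Hn = 346.4 - 49.3 = 297.1000 m


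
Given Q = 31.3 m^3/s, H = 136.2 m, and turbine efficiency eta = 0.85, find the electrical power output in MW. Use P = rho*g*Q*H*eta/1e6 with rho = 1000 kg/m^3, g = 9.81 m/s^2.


P = 1000 * 9.81 * 31.3 * 136.2 * 0.85 / 1e6 = 35.5475 MW


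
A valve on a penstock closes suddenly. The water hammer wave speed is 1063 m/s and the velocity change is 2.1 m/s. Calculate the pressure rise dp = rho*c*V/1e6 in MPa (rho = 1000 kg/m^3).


dp = 1000 * 1063 * 2.1 / 1e6 = 2.2323 MPa


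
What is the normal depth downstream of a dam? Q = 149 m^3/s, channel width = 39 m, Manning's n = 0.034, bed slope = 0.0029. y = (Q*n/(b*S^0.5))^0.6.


y = (149 * 0.034 / (39 * 0.0029^0.5))^0.6 = 1.6961 m


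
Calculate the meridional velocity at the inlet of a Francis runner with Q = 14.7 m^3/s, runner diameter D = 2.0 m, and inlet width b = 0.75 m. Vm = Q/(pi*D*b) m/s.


Vm = 14.7 / (pi * 2.0 * 0.75) = 3.1194 m/s


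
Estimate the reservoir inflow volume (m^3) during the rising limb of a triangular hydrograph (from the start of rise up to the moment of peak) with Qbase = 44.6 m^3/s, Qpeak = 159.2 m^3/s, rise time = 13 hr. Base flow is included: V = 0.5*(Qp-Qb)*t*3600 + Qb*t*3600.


V = 0.5*(159.2 - 44.6)*13*3600 + 44.6*13*3600 = 4.7689e+06 m^3


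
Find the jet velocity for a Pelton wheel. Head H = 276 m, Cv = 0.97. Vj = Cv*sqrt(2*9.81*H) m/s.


Vj = 0.97 * sqrt(2*9.81*276) = 71.3799 m/s


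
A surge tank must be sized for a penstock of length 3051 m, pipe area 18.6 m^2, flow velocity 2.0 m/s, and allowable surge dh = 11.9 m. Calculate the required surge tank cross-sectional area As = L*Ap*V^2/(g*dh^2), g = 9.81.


As = 3051 * 18.6 * 2.0^2 / (9.81 * 11.9^2) = 163.4001 m^2


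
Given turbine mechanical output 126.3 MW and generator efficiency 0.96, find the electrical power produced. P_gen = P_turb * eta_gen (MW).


P_gen = 126.3 * 0.96 = 121.2480 MW


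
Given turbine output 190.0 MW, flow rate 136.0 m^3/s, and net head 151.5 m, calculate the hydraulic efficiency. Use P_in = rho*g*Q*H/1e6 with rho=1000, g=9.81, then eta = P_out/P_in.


P_in = 1000 * 9.81 * 136.0 * 151.5 / 1e6 = 202.1252 MW
eta = 190.0 / 202.1252 = 0.9400


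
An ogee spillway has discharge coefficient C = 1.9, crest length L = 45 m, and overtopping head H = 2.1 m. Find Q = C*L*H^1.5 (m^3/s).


Q = 1.9 * 45 * 2.1^1.5 = 260.1927 m^3/s


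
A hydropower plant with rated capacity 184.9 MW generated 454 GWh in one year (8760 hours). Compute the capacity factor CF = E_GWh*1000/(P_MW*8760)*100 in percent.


CF = 454 * 1000 / (184.9 * 8760) * 100 = 28.0295 %


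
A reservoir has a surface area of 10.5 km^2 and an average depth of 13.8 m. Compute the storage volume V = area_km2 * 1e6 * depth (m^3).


V = 10.5 * 1e6 * 13.8 = 1.4490e+08 m^3


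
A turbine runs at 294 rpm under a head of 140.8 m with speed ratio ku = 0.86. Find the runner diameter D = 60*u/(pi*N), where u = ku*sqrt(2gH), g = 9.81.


u = 0.86 * sqrt(2*9.81*140.8) = 45.2011 m/s
D = 60 * 45.2011 / (pi * 294) = 2.9363 m


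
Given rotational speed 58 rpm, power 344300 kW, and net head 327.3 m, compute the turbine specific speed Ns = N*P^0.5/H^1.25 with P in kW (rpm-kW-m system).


Ns = 58 * 344300^0.5 / 327.3^1.25 = 24.4463


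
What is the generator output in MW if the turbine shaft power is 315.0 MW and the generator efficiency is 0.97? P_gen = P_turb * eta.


P_gen = 315.0 * 0.97 = 305.5500 MW


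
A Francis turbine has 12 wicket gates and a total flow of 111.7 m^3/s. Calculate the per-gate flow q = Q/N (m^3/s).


q = 111.7 / 12 = 9.3083 m^3/s


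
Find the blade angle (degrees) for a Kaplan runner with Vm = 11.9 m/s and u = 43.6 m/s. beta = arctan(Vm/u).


beta = arctan(11.9 / 43.6) = 15.2662 degrees


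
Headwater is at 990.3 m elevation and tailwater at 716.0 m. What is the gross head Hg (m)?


Hg = 990.3 - 716.0 = 274.3000 m


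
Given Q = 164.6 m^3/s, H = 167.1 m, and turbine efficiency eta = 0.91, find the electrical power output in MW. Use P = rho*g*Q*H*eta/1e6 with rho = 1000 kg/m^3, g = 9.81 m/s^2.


P = 1000 * 9.81 * 164.6 * 167.1 * 0.91 / 1e6 = 245.5369 MW


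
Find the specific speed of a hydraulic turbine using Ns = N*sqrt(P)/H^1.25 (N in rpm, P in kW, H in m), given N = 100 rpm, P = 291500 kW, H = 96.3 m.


Ns = 100 * 291500^0.5 / 96.3^1.25 = 178.9725


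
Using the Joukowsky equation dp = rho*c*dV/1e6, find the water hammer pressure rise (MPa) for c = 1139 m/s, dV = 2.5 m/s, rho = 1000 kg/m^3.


dp = 1000 * 1139 * 2.5 / 1e6 = 2.8475 MPa


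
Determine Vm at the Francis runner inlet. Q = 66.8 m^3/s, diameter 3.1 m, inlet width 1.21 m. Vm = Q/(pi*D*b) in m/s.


Vm = 66.8 / (pi * 3.1 * 1.21) = 5.6686 m/s


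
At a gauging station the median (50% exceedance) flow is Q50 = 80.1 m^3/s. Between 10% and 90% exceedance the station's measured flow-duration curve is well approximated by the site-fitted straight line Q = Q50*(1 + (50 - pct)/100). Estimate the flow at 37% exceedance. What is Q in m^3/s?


Q = 80.1 * (1 + (50 - 37)/100) = 90.5130 m^3/s


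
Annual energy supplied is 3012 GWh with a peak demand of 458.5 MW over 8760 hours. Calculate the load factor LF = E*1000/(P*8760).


LF = 3012 * 1000 / (458.5 * 8760) = 0.7499


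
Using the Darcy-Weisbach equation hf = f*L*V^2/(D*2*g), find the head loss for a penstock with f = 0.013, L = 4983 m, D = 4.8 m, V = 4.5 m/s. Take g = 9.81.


hf = 0.013 * 4983 * 4.5^2 / (4.8 * 2 * 9.81) = 13.9290 m


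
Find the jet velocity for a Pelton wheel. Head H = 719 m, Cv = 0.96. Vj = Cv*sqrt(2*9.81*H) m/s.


Vj = 0.96 * sqrt(2*9.81*719) = 114.0211 m/s


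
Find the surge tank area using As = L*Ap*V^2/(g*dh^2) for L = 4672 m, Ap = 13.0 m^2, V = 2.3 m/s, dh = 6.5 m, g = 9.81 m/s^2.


As = 4672 * 13.0 * 2.3^2 / (9.81 * 6.5^2) = 775.1864 m^2


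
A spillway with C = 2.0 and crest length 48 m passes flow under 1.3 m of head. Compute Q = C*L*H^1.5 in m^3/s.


Q = 2.0 * 48 * 1.3^1.5 = 142.2939 m^3/s


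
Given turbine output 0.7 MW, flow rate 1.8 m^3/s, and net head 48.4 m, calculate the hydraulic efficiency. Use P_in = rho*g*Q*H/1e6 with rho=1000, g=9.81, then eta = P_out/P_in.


P_in = 1000 * 9.81 * 1.8 * 48.4 / 1e6 = 0.8546 MW
eta = 0.7 / 0.8546 = 0.8191


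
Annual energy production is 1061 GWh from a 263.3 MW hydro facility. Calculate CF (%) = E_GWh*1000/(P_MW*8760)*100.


CF = 1061 * 1000 / (263.3 * 8760) * 100 = 46.0003 %


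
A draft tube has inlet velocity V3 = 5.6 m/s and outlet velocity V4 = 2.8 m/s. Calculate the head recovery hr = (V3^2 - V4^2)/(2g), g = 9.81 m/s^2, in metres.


hr = (5.6^2 - 2.8^2) / (2*9.81) = 1.1988 m


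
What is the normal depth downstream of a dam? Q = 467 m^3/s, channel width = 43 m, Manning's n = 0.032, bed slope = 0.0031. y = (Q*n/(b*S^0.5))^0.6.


y = (467 * 0.032 / (43 * 0.0031^0.5))^0.6 = 3.0005 m


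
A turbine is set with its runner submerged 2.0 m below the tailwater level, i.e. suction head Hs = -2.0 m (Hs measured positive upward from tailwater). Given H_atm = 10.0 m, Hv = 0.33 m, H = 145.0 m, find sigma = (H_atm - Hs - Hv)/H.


sigma = (10.0 - (-2.0) - 0.33) / 145.0 = 0.0805


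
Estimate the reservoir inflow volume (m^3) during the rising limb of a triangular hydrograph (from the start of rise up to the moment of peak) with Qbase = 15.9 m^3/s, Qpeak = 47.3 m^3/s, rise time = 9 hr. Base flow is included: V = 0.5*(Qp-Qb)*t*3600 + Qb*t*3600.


V = 0.5*(47.3 - 15.9)*9*3600 + 15.9*9*3600 = 1.0238e+06 m^3


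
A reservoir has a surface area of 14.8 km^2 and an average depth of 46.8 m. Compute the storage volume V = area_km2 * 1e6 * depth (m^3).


V = 14.8 * 1e6 * 46.8 = 6.9264e+08 m^3


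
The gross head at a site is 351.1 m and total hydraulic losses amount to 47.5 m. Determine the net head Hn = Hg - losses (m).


Hn = 351.1 - 47.5 = 303.6000 m


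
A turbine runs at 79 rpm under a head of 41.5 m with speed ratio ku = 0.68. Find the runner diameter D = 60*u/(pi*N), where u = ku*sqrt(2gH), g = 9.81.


u = 0.68 * sqrt(2*9.81*41.5) = 19.4036 m/s
D = 60 * 19.4036 / (pi * 79) = 4.6909 m


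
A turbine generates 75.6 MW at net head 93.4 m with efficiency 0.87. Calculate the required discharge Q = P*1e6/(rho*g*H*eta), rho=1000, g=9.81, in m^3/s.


Q = 75.6 * 1e6 / (1000 * 9.81 * 93.4 * 0.87) = 94.8389 m^3/s


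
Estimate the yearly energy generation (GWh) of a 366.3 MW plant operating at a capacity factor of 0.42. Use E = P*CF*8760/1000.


E = 366.3 * 0.42 * 8760 / 1000 = 1347.6910 GWh


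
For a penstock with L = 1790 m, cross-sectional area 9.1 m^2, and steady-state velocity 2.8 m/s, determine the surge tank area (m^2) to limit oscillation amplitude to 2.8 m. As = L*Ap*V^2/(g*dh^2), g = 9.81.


As = 1790 * 9.1 * 2.8^2 / (9.81 * 2.8^2) = 1660.4485 m^2


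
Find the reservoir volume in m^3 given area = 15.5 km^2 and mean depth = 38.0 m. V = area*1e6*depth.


V = 15.5 * 1e6 * 38.0 = 5.8900e+08 m^3


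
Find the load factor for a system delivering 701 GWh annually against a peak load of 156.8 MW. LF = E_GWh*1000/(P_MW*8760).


LF = 701 * 1000 / (156.8 * 8760) = 0.5103


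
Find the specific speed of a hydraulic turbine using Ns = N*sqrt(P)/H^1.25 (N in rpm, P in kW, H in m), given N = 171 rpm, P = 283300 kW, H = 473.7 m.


Ns = 171 * 283300^0.5 / 473.7^1.25 = 41.1851


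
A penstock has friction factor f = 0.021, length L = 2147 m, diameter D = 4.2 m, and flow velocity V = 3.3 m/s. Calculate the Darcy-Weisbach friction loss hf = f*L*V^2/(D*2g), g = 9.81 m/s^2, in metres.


hf = 0.021 * 2147 * 3.3^2 / (4.2 * 2 * 9.81) = 5.9584 m


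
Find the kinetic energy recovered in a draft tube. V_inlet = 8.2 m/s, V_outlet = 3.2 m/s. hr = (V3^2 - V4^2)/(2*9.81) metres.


hr = (8.2^2 - 3.2^2) / (2*9.81) = 2.9052 m


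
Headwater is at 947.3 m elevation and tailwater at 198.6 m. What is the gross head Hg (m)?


Hg = 947.3 - 198.6 = 748.7000 m


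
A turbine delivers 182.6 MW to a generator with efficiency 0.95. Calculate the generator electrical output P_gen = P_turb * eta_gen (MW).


P_gen = 182.6 * 0.95 = 173.4700 MW


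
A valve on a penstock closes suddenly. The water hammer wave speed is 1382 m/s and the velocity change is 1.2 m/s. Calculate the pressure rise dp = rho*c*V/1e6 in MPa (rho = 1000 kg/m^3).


dp = 1000 * 1382 * 1.2 / 1e6 = 1.6584 MPa


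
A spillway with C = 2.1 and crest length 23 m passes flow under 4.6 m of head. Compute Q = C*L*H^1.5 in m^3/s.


Q = 2.1 * 23 * 4.6^1.5 = 476.5230 m^3/s


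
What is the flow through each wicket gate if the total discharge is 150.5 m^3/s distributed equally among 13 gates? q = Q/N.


q = 150.5 / 13 = 11.5769 m^3/s


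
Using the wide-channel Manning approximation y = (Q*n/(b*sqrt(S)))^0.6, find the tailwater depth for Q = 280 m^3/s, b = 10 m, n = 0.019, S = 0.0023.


y = (280 * 0.019 / (10 * 0.0023^0.5))^0.6 = 4.2367 m


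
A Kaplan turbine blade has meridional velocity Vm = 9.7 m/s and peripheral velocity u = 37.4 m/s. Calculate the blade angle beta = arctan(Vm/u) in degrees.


beta = arctan(9.7 / 37.4) = 14.5398 degrees


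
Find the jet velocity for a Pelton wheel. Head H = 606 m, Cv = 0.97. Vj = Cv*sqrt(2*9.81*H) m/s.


Vj = 0.97 * sqrt(2*9.81*606) = 105.7688 m/s


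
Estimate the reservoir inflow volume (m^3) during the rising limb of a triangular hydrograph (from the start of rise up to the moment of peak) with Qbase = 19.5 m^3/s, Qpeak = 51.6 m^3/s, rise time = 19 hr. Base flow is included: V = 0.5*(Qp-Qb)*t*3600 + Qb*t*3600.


V = 0.5*(51.6 - 19.5)*19*3600 + 19.5*19*3600 = 2.4316e+06 m^3


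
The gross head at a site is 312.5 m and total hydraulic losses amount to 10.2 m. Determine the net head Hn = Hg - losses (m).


Hn = 312.5 - 10.2 = 302.3000 m


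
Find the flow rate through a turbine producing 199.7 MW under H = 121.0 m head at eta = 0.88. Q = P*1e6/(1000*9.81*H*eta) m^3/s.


Q = 199.7 * 1e6 / (1000 * 9.81 * 121.0 * 0.88) = 191.1794 m^3/s


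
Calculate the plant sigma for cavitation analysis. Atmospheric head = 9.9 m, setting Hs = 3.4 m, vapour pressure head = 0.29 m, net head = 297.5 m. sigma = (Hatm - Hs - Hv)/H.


sigma = (9.9 - 3.4 - 0.29) / 297.5 = 0.0209


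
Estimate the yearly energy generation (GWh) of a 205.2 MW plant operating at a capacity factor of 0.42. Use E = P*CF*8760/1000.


E = 205.2 * 0.42 * 8760 / 1000 = 754.9718 GWh


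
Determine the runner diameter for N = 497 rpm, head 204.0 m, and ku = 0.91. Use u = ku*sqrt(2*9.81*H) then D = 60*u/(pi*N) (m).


u = 0.91 * sqrt(2*9.81*204.0) = 57.5713 m/s
D = 60 * 57.5713 / (pi * 497) = 2.2123 m


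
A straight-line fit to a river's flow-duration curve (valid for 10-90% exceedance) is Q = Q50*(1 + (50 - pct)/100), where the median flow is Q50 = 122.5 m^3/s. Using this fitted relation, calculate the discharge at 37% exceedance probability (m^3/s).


Q = 122.5 * (1 + (50 - 37)/100) = 138.4250 m^3/s


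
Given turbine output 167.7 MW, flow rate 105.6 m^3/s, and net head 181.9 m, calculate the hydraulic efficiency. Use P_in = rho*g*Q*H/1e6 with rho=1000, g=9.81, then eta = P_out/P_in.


P_in = 1000 * 9.81 * 105.6 * 181.9 / 1e6 = 188.4368 MW
eta = 167.7 / 188.4368 = 0.8900


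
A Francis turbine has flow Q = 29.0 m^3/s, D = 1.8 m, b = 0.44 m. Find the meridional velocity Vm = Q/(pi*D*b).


Vm = 29.0 / (pi * 1.8 * 0.44) = 11.6553 m/s


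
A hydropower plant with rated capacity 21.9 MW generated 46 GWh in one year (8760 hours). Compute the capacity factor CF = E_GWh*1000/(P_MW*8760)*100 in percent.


CF = 46 * 1000 / (21.9 * 8760) * 100 = 23.9778 %


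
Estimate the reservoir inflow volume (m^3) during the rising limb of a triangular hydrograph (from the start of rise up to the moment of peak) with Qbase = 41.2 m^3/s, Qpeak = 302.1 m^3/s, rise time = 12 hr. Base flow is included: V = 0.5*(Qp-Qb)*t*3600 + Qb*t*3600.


V = 0.5*(302.1 - 41.2)*12*3600 + 41.2*12*3600 = 7.4153e+06 m^3


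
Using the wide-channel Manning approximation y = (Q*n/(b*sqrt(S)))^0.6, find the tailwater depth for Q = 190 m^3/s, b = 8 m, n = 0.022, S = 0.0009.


y = (190 * 0.022 / (8 * 0.0009^0.5))^0.6 = 5.5537 m


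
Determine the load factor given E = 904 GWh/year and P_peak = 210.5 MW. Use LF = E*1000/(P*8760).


LF = 904 * 1000 / (210.5 * 8760) = 0.4902


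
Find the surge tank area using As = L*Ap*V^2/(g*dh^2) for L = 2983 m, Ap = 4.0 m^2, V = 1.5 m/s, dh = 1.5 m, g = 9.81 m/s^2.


As = 2983 * 4.0 * 1.5^2 / (9.81 * 1.5^2) = 1216.3099 m^2


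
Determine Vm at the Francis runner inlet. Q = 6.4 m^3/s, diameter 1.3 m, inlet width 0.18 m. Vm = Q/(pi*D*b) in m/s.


Vm = 6.4 / (pi * 1.3 * 0.18) = 8.7059 m/s


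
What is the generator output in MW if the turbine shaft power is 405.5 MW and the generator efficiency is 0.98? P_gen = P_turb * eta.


P_gen = 405.5 * 0.98 = 397.3900 MW


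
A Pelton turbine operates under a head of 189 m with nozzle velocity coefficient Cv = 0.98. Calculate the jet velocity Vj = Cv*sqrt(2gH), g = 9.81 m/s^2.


Vj = 0.98 * sqrt(2*9.81*189) = 59.6769 m/s


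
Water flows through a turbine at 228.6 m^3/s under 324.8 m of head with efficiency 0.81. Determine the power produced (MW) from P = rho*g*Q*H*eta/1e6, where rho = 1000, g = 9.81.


P = 1000 * 9.81 * 228.6 * 324.8 * 0.81 / 1e6 = 589.9922 MW


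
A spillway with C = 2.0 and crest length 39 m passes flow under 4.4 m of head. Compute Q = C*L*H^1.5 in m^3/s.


Q = 2.0 * 39 * 4.4^1.5 = 719.9024 m^3/s


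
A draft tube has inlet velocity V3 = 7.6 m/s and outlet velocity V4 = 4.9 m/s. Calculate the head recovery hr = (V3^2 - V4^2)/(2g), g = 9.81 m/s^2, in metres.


hr = (7.6^2 - 4.9^2) / (2*9.81) = 1.7202 m


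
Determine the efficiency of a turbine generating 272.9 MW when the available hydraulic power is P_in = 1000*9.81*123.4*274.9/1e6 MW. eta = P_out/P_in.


P_in = 1000 * 9.81 * 123.4 * 274.9 / 1e6 = 332.7813 MW
eta = 272.9 / 332.7813 = 0.8201


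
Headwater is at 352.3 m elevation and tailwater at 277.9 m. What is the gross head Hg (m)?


Hg = 352.3 - 277.9 = 74.4000 m


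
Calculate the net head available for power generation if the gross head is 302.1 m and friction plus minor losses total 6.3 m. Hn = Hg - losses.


Hn = 302.1 - 6.3 = 295.8000 m


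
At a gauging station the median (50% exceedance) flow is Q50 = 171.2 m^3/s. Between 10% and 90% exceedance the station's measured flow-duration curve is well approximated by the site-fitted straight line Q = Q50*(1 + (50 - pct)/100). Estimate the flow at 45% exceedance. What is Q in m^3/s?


Q = 171.2 * (1 + (50 - 45)/100) = 179.7600 m^3/s


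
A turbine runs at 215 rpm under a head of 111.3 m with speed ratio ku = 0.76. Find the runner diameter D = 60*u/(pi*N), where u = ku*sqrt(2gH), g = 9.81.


u = 0.76 * sqrt(2*9.81*111.3) = 35.5149 m/s
D = 60 * 35.5149 / (pi * 215) = 3.1548 m


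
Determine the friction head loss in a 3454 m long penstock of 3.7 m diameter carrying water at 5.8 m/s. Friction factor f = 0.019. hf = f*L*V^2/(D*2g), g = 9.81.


hf = 0.019 * 3454 * 5.8^2 / (3.7 * 2 * 9.81) = 30.4110 m


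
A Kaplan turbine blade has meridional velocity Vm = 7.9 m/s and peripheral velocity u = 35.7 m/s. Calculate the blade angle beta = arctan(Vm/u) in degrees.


beta = arctan(7.9 / 35.7) = 12.4778 degrees


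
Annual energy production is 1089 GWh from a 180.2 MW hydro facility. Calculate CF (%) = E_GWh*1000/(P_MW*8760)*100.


CF = 1089 * 1000 / (180.2 * 8760) * 100 = 68.9873 %


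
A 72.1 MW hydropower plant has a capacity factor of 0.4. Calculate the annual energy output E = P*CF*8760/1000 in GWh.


E = 72.1 * 0.4 * 8760 / 1000 = 252.6384 GWh


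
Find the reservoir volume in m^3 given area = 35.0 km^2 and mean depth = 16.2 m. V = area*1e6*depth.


V = 35.0 * 1e6 * 16.2 = 5.6700e+08 m^3


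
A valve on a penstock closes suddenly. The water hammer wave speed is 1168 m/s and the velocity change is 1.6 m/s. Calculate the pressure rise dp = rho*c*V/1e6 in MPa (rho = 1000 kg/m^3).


dp = 1000 * 1168 * 1.6 / 1e6 = 1.8688 MPa


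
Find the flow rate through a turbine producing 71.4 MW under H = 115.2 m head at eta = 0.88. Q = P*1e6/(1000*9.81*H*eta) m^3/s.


Q = 71.4 * 1e6 / (1000 * 9.81 * 115.2 * 0.88) = 71.7950 m^3/s


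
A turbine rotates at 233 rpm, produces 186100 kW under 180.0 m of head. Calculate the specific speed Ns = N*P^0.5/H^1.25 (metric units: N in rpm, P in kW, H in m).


Ns = 233 * 186100^0.5 / 180.0^1.25 = 152.4539


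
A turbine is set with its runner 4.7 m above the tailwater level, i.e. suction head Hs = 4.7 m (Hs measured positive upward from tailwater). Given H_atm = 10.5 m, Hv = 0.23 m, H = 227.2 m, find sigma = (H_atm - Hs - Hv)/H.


sigma = (10.5 - 4.7 - 0.23) / 227.2 = 0.0245


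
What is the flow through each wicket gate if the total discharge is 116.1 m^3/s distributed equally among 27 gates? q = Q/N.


q = 116.1 / 27 = 4.3000 m^3/s


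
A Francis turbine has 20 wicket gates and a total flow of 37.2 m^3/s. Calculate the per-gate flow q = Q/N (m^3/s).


q = 37.2 / 20 = 1.8600 m^3/s


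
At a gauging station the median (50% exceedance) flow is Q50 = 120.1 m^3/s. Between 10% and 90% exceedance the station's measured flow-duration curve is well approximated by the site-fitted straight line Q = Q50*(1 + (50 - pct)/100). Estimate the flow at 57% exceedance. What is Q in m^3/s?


Q = 120.1 * (1 + (50 - 57)/100) = 111.6930 m^3/s


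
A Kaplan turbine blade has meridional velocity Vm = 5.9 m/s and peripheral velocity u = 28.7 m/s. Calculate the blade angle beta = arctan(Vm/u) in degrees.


beta = arctan(5.9 / 28.7) = 11.6167 degrees


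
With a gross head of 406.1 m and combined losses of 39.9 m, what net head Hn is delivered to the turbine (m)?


Hn = 406.1 - 39.9 = 366.2000 m


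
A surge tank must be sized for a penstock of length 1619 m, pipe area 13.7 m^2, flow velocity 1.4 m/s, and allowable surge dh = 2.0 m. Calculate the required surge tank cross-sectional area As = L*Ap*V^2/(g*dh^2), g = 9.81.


As = 1619 * 13.7 * 1.4^2 / (9.81 * 2.0^2) = 1107.8845 m^2


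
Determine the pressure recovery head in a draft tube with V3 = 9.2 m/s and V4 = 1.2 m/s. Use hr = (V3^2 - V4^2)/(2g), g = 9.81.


hr = (9.2^2 - 1.2^2) / (2*9.81) = 4.2406 m


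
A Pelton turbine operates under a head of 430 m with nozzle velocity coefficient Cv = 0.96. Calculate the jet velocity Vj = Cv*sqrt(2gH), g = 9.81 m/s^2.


Vj = 0.96 * sqrt(2*9.81*430) = 88.1769 m/s


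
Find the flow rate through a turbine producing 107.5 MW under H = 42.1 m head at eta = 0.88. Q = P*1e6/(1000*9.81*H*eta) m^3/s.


Q = 107.5 * 1e6 / (1000 * 9.81 * 42.1 * 0.88) = 295.7840 m^3/s


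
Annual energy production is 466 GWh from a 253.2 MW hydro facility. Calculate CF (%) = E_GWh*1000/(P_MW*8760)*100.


CF = 466 * 1000 / (253.2 * 8760) * 100 = 21.0096 %


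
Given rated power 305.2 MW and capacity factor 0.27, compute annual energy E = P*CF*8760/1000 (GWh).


E = 305.2 * 0.27 * 8760 / 1000 = 721.8590 GWh


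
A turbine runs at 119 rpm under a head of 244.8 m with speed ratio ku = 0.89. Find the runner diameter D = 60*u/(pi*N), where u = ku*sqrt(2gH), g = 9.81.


u = 0.89 * sqrt(2*9.81*244.8) = 61.6801 m/s
D = 60 * 61.6801 / (pi * 119) = 9.8992 m


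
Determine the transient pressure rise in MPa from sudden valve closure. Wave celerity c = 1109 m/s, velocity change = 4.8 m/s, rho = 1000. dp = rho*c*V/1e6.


dp = 1000 * 1109 * 4.8 / 1e6 = 5.3232 MPa


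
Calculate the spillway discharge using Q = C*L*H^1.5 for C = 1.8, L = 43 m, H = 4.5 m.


Q = 1.8 * 43 * 4.5^1.5 = 738.8559 m^3/s


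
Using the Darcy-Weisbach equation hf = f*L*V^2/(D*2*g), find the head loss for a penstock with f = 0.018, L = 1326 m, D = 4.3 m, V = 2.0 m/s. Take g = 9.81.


hf = 0.018 * 1326 * 2.0^2 / (4.3 * 2 * 9.81) = 1.1316 m


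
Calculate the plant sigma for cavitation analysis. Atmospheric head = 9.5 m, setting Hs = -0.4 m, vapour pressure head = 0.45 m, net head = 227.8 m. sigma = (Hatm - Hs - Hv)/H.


sigma = (9.5 - (-0.4) - 0.45) / 227.8 = 0.0415


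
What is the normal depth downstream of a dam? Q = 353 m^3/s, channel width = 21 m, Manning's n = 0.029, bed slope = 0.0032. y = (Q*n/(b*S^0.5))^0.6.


y = (353 * 0.029 / (21 * 0.0032^0.5))^0.6 = 3.6411 m


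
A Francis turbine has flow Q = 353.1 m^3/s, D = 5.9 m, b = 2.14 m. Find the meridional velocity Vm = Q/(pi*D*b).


Vm = 353.1 / (pi * 5.9 * 2.14) = 8.9019 m/s


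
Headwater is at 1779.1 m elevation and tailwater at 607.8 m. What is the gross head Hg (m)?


Hg = 1779.1 - 607.8 = 1171.3000 m


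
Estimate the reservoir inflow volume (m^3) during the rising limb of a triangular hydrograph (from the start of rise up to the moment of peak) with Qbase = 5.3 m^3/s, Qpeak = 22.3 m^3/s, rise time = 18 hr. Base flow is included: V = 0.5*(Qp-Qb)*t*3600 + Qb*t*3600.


V = 0.5*(22.3 - 5.3)*18*3600 + 5.3*18*3600 = 894240.0000 m^3


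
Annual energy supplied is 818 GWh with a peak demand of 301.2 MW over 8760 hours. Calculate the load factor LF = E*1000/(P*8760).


LF = 818 * 1000 / (301.2 * 8760) = 0.3100


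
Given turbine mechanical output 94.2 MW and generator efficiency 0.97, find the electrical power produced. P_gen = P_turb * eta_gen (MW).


P_gen = 94.2 * 0.97 = 91.3740 MW


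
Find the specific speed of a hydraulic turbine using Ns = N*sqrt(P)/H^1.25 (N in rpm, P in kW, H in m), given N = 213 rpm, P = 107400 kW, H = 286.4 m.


Ns = 213 * 107400^0.5 / 286.4^1.25 = 59.2469


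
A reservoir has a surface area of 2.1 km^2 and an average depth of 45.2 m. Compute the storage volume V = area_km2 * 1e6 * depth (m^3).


V = 2.1 * 1e6 * 45.2 = 9.4920e+07 m^3


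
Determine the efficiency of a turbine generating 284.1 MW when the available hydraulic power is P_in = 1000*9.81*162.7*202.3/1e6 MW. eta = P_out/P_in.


P_in = 1000 * 9.81 * 162.7 * 202.3 / 1e6 = 322.8884 MW
eta = 284.1 / 322.8884 = 0.8799


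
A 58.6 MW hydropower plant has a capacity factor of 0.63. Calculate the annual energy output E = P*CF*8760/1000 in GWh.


E = 58.6 * 0.63 * 8760 / 1000 = 323.4017 GWh


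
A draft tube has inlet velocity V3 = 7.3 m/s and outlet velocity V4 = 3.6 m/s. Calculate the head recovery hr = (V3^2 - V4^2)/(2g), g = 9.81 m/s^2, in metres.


hr = (7.3^2 - 3.6^2) / (2*9.81) = 2.0556 m


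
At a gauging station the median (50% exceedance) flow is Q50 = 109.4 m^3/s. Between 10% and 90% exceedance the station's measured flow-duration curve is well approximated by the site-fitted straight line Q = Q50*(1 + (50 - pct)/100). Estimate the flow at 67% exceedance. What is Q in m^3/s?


Q = 109.4 * (1 + (50 - 67)/100) = 90.8020 m^3/s


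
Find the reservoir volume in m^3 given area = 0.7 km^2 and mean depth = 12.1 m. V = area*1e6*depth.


V = 0.7 * 1e6 * 12.1 = 8.4700e+06 m^3


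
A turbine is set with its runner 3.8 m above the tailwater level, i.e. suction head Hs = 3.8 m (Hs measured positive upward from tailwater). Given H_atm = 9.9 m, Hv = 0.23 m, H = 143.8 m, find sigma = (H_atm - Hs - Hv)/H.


sigma = (9.9 - 3.8 - 0.23) / 143.8 = 0.0408


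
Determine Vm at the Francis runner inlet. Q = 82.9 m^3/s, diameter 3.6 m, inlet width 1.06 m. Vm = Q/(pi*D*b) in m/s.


Vm = 82.9 / (pi * 3.6 * 1.06) = 6.9151 m/s


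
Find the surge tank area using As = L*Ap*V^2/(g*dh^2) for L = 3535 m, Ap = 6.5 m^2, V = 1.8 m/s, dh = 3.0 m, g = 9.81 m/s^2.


As = 3535 * 6.5 * 1.8^2 / (9.81 * 3.0^2) = 843.2110 m^2


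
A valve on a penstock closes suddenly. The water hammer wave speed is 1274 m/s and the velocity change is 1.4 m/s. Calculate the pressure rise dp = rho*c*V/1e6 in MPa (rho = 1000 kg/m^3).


dp = 1000 * 1274 * 1.4 / 1e6 = 1.7836 MPa


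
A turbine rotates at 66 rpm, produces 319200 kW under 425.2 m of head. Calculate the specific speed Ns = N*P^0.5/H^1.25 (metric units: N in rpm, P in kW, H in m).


Ns = 66 * 319200^0.5 / 425.2^1.25 = 19.3123


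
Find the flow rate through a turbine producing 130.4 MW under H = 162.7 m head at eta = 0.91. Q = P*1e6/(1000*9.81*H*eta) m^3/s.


Q = 130.4 * 1e6 / (1000 * 9.81 * 162.7 * 0.91) = 89.7800 m^3/s


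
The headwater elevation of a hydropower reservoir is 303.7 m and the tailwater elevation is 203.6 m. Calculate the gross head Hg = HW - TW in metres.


Hg = 303.7 - 203.6 = 100.1000 m


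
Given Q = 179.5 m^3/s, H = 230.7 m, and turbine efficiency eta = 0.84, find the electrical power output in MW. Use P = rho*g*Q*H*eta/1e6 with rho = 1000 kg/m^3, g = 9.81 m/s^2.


P = 1000 * 9.81 * 179.5 * 230.7 * 0.84 / 1e6 = 341.2403 MW


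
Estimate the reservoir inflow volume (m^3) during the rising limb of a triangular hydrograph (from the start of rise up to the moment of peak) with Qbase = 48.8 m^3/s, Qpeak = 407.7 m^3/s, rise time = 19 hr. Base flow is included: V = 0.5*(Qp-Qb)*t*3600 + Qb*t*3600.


V = 0.5*(407.7 - 48.8)*19*3600 + 48.8*19*3600 = 1.5612e+07 m^3


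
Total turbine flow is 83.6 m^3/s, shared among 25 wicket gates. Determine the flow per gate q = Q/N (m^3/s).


q = 83.6 / 25 = 3.3440 m^3/s


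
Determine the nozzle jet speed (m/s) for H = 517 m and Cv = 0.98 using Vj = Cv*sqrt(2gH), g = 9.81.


Vj = 0.98 * sqrt(2*9.81*517) = 98.7008 m/s


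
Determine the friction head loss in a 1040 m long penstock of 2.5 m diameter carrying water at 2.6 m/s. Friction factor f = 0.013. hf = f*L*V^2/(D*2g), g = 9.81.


hf = 0.013 * 1040 * 2.6^2 / (2.5 * 2 * 9.81) = 1.8633 m


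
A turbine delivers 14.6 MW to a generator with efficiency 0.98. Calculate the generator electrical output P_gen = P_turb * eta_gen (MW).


P_gen = 14.6 * 0.98 = 14.3080 MW


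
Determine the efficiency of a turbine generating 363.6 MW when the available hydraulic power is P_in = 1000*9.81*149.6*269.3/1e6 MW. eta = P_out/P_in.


P_in = 1000 * 9.81 * 149.6 * 269.3 / 1e6 = 395.2182 MW
eta = 363.6 / 395.2182 = 0.9200


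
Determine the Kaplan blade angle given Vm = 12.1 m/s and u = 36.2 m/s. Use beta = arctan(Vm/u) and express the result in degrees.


beta = arctan(12.1 / 36.2) = 18.4824 degrees


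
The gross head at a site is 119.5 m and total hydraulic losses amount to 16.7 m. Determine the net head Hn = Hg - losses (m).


Hn = 119.5 - 16.7 = 102.8000 m


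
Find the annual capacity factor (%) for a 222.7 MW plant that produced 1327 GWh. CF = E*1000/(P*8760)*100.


CF = 1327 * 1000 / (222.7 * 8760) * 100 = 68.0216 %


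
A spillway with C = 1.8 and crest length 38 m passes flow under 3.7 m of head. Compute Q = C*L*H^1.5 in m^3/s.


Q = 1.8 * 38 * 3.7^1.5 = 486.8091 m^3/s


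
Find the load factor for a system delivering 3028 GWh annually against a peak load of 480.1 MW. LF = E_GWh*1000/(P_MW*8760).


LF = 3028 * 1000 / (480.1 * 8760) = 0.7200


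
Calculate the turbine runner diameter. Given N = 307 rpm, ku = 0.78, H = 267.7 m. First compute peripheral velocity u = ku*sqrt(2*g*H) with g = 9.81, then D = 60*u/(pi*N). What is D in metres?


u = 0.78 * sqrt(2*9.81*267.7) = 56.5286 m/s
D = 60 * 56.5286 / (pi * 307) = 3.5167 m


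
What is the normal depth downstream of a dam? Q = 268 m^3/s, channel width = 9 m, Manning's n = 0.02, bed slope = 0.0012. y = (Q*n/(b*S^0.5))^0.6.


y = (268 * 0.02 / (9 * 0.0012^0.5))^0.6 = 5.5106 m


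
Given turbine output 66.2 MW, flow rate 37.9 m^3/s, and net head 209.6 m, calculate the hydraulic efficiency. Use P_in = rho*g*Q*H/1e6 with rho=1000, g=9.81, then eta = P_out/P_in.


P_in = 1000 * 9.81 * 37.9 * 209.6 / 1e6 = 77.9291 MW
eta = 66.2 / 77.9291 = 0.8495


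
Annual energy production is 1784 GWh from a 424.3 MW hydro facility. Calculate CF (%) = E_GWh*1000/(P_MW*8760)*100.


CF = 1784 * 1000 / (424.3 * 8760) * 100 = 47.9974 %


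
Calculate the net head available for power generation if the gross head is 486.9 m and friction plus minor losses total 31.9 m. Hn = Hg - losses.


Hn = 486.9 - 31.9 = 455.0000 m


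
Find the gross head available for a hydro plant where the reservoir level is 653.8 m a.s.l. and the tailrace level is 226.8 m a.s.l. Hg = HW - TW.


Hg = 653.8 - 226.8 = 427.0000 m


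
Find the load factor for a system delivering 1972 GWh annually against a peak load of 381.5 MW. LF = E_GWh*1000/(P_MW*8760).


LF = 1972 * 1000 / (381.5 * 8760) = 0.5901


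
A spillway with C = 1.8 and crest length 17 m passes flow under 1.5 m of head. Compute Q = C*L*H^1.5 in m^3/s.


Q = 1.8 * 17 * 1.5^1.5 = 56.2158 m^3/s


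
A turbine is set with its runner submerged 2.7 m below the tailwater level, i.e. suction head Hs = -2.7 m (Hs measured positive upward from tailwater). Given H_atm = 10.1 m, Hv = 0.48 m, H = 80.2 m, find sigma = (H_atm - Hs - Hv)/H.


sigma = (10.1 - (-2.7) - 0.48) / 80.2 = 0.1536


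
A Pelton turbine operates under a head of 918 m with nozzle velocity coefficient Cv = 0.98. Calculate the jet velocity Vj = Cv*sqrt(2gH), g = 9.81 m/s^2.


Vj = 0.98 * sqrt(2*9.81*918) = 131.5215 m/s


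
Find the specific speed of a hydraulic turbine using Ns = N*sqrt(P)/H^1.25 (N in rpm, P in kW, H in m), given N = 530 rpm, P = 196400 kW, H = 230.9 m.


Ns = 530 * 196400^0.5 / 230.9^1.25 = 260.9556


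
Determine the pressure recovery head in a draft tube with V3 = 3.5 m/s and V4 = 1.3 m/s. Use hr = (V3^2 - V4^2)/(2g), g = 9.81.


hr = (3.5^2 - 1.3^2) / (2*9.81) = 0.5382 m


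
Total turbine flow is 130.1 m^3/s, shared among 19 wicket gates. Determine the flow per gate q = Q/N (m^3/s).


q = 130.1 / 19 = 6.8474 m^3/s


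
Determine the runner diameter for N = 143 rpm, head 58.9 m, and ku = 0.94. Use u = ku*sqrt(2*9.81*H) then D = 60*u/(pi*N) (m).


u = 0.94 * sqrt(2*9.81*58.9) = 31.9547 m/s
D = 60 * 31.9547 / (pi * 143) = 4.2678 m


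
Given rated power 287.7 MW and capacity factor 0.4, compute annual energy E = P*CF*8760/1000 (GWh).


E = 287.7 * 0.4 * 8760 / 1000 = 1008.1008 GWh


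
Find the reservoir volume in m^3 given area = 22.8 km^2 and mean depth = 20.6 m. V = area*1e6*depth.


V = 22.8 * 1e6 * 20.6 = 4.6968e+08 m^3


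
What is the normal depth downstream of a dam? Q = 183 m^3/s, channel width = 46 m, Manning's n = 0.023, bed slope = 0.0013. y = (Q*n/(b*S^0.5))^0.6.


y = (183 * 0.023 / (46 * 0.0013^0.5))^0.6 = 1.7485 m


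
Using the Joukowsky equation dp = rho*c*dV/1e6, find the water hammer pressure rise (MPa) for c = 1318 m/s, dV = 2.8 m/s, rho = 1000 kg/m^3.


dp = 1000 * 1318 * 2.8 / 1e6 = 3.6904 MPa
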